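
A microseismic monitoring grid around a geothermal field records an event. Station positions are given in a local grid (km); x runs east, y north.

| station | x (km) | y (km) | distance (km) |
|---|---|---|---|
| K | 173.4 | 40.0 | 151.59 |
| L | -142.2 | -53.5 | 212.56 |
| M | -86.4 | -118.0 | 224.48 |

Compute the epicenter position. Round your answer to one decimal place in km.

Circle about each station: (x − 173.4)² + (y − 40.0)² = 151.59²; (x + 142.2)² + (y + 53.5)² = 212.56²; (x + 86.4)² + (y + 118.0)² = 224.48².
Subtracting pairs of circle equations eliminates x²+y² and gives linear equations (the radical axes):
-631.2 x − 187.0 y = -30786.70
-519.6 x − 316.0 y = -37690.34
Solving the 2×2 system: x ≈ 26.2, y ≈ 76.2 km.

26.2 km east, 76.2 km north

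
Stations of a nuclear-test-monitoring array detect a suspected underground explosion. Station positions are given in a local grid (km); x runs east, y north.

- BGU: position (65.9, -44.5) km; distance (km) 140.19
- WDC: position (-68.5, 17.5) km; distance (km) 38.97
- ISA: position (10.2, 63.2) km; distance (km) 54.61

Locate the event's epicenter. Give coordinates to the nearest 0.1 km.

(-41.5, 45.6)

Circle about each station: (x − 65.9)² + (y + 44.5)² = 140.19²; (x + 68.5)² + (y − 17.5)² = 38.97²; (x − 10.2)² + (y − 63.2)² = 54.61².
Subtracting the BGU equation from the WDC and ISA equations removes the quadratic terms:
-268.8 x + 124.0 y = 16810.02
-111.4 x + 215.4 y = 14446.20
Solving the 2×2 system: x ≈ -41.5, y ≈ 45.6 km.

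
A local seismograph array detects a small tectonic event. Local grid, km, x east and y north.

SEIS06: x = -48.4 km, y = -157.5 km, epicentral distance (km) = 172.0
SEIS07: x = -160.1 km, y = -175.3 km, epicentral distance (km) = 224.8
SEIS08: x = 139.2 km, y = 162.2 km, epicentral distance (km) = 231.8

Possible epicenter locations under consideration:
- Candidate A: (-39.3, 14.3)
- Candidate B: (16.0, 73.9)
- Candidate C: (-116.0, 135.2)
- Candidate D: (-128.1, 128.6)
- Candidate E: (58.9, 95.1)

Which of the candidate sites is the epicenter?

Candidate A

For each candidate, compare |candidate − station| to the reported distance:
Candidate A: residuals SEIS06 0.0, SEIS07 0.0, SEIS08 0.0 → max 0.0 km
Candidate B: residuals SEIS06 68.2, SEIS07 80.3, SEIS08 80.2 → max 80.3 km
Candidate C: residuals SEIS06 128.4, SEIS07 88.8, SEIS08 24.8 → max 128.4 km
Candidate D: residuals SEIS06 125.0, SEIS07 80.8, SEIS08 37.6 → max 125.0 km
Candidate E: residuals SEIS06 102.4, SEIS07 123.2, SEIS08 127.2 → max 127.2 km
Only Candidate A has all residuals ≈ 0.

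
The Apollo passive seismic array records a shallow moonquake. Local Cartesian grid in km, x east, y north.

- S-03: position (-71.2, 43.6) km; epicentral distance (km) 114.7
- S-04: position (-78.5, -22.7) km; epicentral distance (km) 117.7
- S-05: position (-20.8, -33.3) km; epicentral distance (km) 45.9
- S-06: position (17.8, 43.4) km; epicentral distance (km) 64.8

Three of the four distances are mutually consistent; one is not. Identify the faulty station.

Solve using three stations at a time. Using S-03, S-05, S-06 (subtract circle equations pairwise → linear system) gives (x, y) ≈ (23.5, -21.2).
Distances from that point to each station vs reported:
  S-03: calculated 114.7 vs reported 114.7 → residual 0.0 km
  S-04: calculated 102.0 vs reported 117.7 → residual 15.7 km
  S-05: calculated 45.9 vs reported 45.9 → residual 0.0 km
  S-06: calculated 64.8 vs reported 64.8 → residual 0.0 km
S-03, S-05, S-06 are mutually consistent (residuals ≈ 0); S-04 is off by 15.7 km.

S-04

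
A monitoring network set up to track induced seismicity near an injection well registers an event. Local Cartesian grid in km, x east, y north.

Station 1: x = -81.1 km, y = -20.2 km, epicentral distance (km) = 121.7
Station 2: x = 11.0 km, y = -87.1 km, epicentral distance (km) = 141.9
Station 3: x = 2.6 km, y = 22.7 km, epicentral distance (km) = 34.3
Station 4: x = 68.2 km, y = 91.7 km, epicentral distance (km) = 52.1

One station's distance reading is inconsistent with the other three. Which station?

Solve using three stations at a time. Using Station 1, Station 2, Station 3 (subtract circle equations pairwise → linear system) gives (x, y) ≈ (14.8, 54.7).
Distances from that point to each station vs reported:
  Station 1: calculated 121.7 vs reported 121.7 → residual 0.0 km
  Station 2: calculated 141.9 vs reported 141.9 → residual 0.0 km
  Station 3: calculated 34.3 vs reported 34.3 → residual 0.0 km
  Station 4: calculated 65.0 vs reported 52.1 → residual 12.9 km
Station 1, Station 2, Station 3 are mutually consistent (residuals ≈ 0); Station 4 is off by 12.9 km.

Station 4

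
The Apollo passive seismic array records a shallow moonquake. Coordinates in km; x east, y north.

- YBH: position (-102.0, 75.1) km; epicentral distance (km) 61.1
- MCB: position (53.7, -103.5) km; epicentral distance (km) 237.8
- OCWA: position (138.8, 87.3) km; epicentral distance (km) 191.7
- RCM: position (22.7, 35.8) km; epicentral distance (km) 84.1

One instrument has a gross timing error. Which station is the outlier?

RCM

Solve using three stations at a time. Using YBH, MCB, OCWA (subtract circle equations pairwise → linear system) gives (x, y) ≈ (-51.6, 109.7).
Distances from that point to each station vs reported:
  YBH: calculated 61.2 vs reported 61.1 → residual 0.1 km
  MCB: calculated 237.8 vs reported 237.8 → residual 0.0 km
  OCWA: calculated 191.7 vs reported 191.7 → residual 0.0 km
  RCM: calculated 104.8 vs reported 84.1 → residual 20.7 km
YBH, MCB, OCWA are mutually consistent (residuals ≈ 0); RCM is off by 20.7 km.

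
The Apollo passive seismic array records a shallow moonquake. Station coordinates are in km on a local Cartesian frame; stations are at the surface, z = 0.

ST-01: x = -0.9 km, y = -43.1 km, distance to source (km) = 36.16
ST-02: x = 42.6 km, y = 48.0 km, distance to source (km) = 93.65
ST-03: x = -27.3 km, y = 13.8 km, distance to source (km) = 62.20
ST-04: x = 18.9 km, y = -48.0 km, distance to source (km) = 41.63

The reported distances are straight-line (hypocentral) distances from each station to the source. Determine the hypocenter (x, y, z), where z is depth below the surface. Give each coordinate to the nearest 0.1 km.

Each station gives a sphere (x−x_i)² + (y−y_i)² + z² = d_i² (stations at z=0).
Subtracting the ST-01 sphere from ST-02 and ST-03: z² cancels, leaving linear equations in x and y:
87.0 x + 182.2 y = -5202.44
-52.8 x + 113.8 y = -3483.98
Solving: x ≈ 2.190, y ≈ -29.599 km (keep extra digits for the depth step; rounded: 2.2, -29.6).
Then from the ST-01 sphere: z² = 36.16² − (x + 0.9)² − (y + 43.1)² with x = 2.190, y = -29.599, so z ≈ 33.402 ≈ 33.4 km.
Check against ST-04 (with the unrounded solution): distance 41.64 ≈ 41.63 km. ✓

(2.2, -29.6, 33.4)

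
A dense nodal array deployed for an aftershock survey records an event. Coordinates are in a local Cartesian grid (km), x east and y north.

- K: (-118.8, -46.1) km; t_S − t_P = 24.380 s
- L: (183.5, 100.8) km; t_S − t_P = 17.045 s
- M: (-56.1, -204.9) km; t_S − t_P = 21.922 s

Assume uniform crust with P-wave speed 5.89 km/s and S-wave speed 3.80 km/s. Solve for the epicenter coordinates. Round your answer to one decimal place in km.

Distance from S−P lag: d = Δt · v_P v_S / (v_P − v_S) = Δt · (5.89·3.80)/(5.89−3.80) ≈ 10.7091·Δt.
So d_K = 261.09, d_L = 182.54, d_M = 234.76 km.
Circle about each station: (x + 118.8)² + (y + 46.1)² = 261.09²; (x − 183.5)² + (y − 100.8)² = 182.54²; (x + 56.1)² + (y + 204.9)² = 234.76².
Subtracting the K equation from the L and M equations removes the quadratic terms:
604.6 x + 293.8 y = 62441.38
125.4 x − 317.6 y = 41948.30
Solving the 2×2 system: x ≈ 140.5, y ≈ -76.6 km.
Check against K (with the unrounded x, y): √((x + 118.8)²+(y + 46.1)²) = 261.09 ≈ 261.09 km. ✓

(140.5, -76.6)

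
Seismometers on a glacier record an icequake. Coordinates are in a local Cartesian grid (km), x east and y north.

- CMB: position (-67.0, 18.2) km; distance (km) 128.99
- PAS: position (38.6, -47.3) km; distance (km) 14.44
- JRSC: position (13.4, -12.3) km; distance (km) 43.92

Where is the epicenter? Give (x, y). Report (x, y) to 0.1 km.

(49.3, -37.6)

Circle about each station: (x + 67.0)² + (y − 18.2)² = 128.99²; (x − 38.6)² + (y + 47.3)² = 14.44²; (x − 13.4)² + (y + 12.3)² = 43.92².
Subtracting pairs of circle equations eliminates x²+y² and gives linear equations (the radical axes):
211.2 x − 131.0 y = 15336.92
160.8 x − 61.0 y = 10220.06
Solving the 2×2 system: x ≈ 49.3, y ≈ -37.6 km.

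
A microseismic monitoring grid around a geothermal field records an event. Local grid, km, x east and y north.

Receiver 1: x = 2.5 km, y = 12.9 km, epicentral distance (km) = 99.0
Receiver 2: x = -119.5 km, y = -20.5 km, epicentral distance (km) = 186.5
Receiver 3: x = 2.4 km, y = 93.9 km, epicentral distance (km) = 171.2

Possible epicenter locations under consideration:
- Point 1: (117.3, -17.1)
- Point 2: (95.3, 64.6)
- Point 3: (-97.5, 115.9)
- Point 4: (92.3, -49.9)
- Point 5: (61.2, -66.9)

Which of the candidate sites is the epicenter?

Point 5

For each candidate, compare |candidate − station| to the reported distance:
Point 1: residuals Receiver 1 19.7, Receiver 2 50.3, Receiver 3 11.4 → max 50.3 km
Point 2: residuals Receiver 1 7.2, Receiver 2 44.5, Receiver 3 73.8 → max 73.8 km
Point 3: residuals Receiver 1 44.6, Receiver 2 48.3, Receiver 3 68.9 → max 68.9 km
Point 4: residuals Receiver 1 10.6, Receiver 2 27.3, Receiver 3 1.6 → max 27.3 km
Point 5: residuals Receiver 1 0.1, Receiver 2 0.1, Receiver 3 0.0 → max 0.1 km
Only Point 5 has all residuals ≈ 0.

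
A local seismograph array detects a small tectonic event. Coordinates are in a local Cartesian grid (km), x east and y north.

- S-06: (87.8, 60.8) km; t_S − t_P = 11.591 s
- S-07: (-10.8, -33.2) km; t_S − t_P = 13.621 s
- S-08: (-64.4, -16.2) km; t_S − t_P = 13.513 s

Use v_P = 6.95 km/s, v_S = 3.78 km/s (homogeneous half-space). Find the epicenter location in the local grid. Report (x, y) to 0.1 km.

-6.4 km east, 79.6 km north

Distance from S−P lag: d = Δt · v_P v_S / (v_P − v_S) = Δt · (6.95·3.78)/(6.95−3.78) ≈ 8.2874·Δt.
So d_S-06 = 96.06, d_S-07 = 112.88, d_S-08 = 111.99 km.
Circle about each station: (x − 87.8)² + (y − 60.8)² = 96.06²; (x + 10.8)² + (y + 33.2)² = 112.88²; (x + 64.4)² + (y + 16.2)² = 111.99².
Subtracting the S-06 equation from the S-07 and S-08 equations removes the quadratic terms:
-197.2 x − 188.0 y = -13700.97
-304.4 x − 154.0 y = -10309.92
Solving the 2×2 system: x ≈ -6.4, y ≈ 79.6 km.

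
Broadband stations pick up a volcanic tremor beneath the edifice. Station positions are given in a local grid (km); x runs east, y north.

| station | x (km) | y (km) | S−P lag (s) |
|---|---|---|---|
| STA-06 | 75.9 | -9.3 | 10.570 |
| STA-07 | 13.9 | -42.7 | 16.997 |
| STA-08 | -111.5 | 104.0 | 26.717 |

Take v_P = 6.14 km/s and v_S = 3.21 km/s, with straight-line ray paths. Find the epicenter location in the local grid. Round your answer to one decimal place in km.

Distance from S−P lag: d = Δt · v_P v_S / (v_P − v_S) = Δt · (6.14·3.21)/(6.14−3.21) ≈ 6.7268·Δt.
So d_STA-06 = 71.10, d_STA-07 = 114.33, d_STA-08 = 179.72 km.
Circle about each station: (x − 75.9)² + (y + 9.3)² = 71.10²; (x − 13.9)² + (y + 42.7)² = 114.33²; (x + 111.5)² + (y − 104.0)² = 179.72².
Subtracting the STA-06 equation from the STA-07 and STA-08 equations removes the quadratic terms:
-124.0 x − 66.8 y = -11846.94
-374.8 x + 226.6 y = -9843.12
Solving the 2×2 system: x ≈ 62.9, y ≈ 60.6 km.
Check against STA-06 (with the unrounded x, y): √((x − 75.9)²+(y + 9.3)²) = 71.09 ≈ 71.10 km. ✓

(62.9, 60.6)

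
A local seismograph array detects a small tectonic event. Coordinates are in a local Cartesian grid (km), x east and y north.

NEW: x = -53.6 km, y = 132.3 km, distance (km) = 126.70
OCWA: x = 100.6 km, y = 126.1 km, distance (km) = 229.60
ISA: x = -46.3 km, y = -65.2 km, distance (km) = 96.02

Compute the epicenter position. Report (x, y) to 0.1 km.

(-100.0, 14.4)

Circle about each station: (x + 53.6)² + (y − 132.3)² = 126.70²; (x − 100.6)² + (y − 126.1)² = 229.60²; (x + 46.3)² + (y + 65.2)² = 96.02².
Subtracting the NEW equation from the OCWA and ISA equations removes the quadratic terms:
308.4 x − 12.4 y = -31017.95
14.6 x − 395.0 y = -7148.47
Solving the 2×2 system: x ≈ -100.0, y ≈ 14.4 km.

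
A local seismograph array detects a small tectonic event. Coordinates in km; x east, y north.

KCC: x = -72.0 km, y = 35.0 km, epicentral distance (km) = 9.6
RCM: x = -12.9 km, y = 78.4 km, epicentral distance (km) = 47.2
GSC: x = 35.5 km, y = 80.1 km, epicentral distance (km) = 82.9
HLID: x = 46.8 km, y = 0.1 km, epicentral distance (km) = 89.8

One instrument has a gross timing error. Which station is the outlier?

Solve using three stations at a time. Using RCM, GSC, HLID (subtract circle equations pairwise → linear system) gives (x, y) ≈ (-35.2, 36.8).
Distances from that point to each station vs reported:
  KCC: calculated 36.9 vs reported 9.6 → residual 27.3 km
  RCM: calculated 47.2 vs reported 47.2 → residual 0.0 km
  GSC: calculated 82.9 vs reported 82.9 → residual 0.0 km
  HLID: calculated 89.8 vs reported 89.8 → residual 0.0 km
RCM, GSC, HLID are mutually consistent (residuals ≈ 0); KCC is off by 27.3 km.

KCC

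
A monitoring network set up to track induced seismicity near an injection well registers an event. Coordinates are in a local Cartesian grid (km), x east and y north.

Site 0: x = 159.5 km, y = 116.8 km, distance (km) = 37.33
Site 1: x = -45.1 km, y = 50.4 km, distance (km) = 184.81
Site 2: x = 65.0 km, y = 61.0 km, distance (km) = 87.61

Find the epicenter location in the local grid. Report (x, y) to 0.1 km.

(123.4, 126.3)

Circle about each station: (x − 159.5)² + (y − 116.8)² = 37.33²; (x + 45.1)² + (y − 50.4)² = 184.81²; (x − 65.0)² + (y − 61.0)² = 87.61².
Subtracting the Site 0 equation from the Site 1 and Site 2 equations removes the quadratic terms:
-409.2 x − 132.8 y = -67269.53
-189.0 x − 111.6 y = -37418.47
Solving the 2×2 system: x ≈ 123.4, y ≈ 126.3 km.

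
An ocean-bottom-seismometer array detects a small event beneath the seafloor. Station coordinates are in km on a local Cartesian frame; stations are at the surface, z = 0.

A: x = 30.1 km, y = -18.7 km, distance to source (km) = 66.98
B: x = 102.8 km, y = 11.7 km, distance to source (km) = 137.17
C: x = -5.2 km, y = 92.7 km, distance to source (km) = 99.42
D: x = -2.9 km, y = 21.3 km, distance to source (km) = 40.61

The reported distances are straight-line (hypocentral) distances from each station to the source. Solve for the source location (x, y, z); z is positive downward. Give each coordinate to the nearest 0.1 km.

(-32.9, -1.6, 15.0)

Each station gives a sphere (x−x_i)² + (y−y_i)² + z² = d_i² (stations at z=0).
Subtracting the A sphere from B and C: z² cancels, leaving linear equations in x and y:
145.4 x + 60.8 y = -4880.26
-70.6 x + 222.8 y = 1966.61
Solving: x ≈ -32.896, y ≈ -1.597 km (keep extra digits for the depth step; rounded: -32.9, -1.6).
Then from the A sphere: z² = 66.98² − (x − 30.1)² − (y + 18.7)² with x = -32.896, y = -1.597, so z ≈ 15.010 ≈ 15.0 km.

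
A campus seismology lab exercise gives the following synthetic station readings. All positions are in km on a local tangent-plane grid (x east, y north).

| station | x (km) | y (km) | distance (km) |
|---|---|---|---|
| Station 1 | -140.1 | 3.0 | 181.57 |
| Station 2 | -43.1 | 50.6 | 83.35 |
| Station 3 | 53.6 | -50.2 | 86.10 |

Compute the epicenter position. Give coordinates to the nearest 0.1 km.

Circle about each station: (x + 140.1)² + (y − 3.0)² = 181.57²; (x + 43.1)² + (y − 50.6)² = 83.35²; (x − 53.6)² + (y + 50.2)² = 86.10².
Subtracting pairs of circle equations eliminates x²+y² and gives linear equations (the radical axes):
194.0 x + 95.2 y = 10801.40
387.4 x − 106.4 y = 11310.44
Solving the 2×2 system: x ≈ 38.7, y ≈ 34.6 km.
Check against Station 1 (with the unrounded x, y): √((x + 140.1)²+(y − 3.0)²) = 181.57 ≈ 181.57 km. ✓

38.7 km east, 34.6 km north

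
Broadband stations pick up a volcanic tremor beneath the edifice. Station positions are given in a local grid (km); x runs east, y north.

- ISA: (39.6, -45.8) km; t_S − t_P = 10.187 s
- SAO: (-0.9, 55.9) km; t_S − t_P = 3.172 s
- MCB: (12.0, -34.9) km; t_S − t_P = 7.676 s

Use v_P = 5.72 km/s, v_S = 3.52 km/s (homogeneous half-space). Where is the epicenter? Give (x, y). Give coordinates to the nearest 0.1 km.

x ≈ -14.4 km, y ≈ 30.2 km

Distance from S−P lag: d = Δt · v_P v_S / (v_P − v_S) = Δt · (5.72·3.52)/(5.72−3.52) ≈ 9.1520·Δt.
So d_ISA = 93.23, d_SAO = 29.03, d_MCB = 70.25 km.
Circle about each station: (x − 39.6)² + (y + 45.8)² = 93.23²; (x + 0.9)² + (y − 55.9)² = 29.03²; (x − 12.0)² + (y + 34.9)² = 70.25².
Subtracting pairs of circle equations eliminates x²+y² and gives linear equations (the radical axes):
-81.0 x + 203.4 y = 7308.91
-55.2 x + 21.8 y = 1452.98
Solving the 2×2 system: x ≈ -14.4, y ≈ 30.2 km.
Check against ISA (with the unrounded x, y): √((x − 39.6)²+(y + 45.8)²) = 93.23 ≈ 93.23 km. ✓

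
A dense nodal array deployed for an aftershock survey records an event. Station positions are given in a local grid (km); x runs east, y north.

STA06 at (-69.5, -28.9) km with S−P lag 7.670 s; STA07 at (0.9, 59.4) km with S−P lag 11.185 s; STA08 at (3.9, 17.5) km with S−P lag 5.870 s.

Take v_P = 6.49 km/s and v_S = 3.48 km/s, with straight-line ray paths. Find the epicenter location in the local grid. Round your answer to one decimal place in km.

-12.2 km east, -23.5 km north

Distance from S−P lag: d = Δt · v_P v_S / (v_P − v_S) = Δt · (6.49·3.48)/(6.49−3.48) ≈ 7.5034·Δt.
So d_STA06 = 57.55, d_STA07 = 83.93, d_STA08 = 44.04 km.
Circle about each station: (x + 69.5)² + (y + 28.9)² = 57.55²; (x − 0.9)² + (y − 59.4)² = 83.93²; (x − 3.9)² + (y − 17.5)² = 44.04².
Subtracting the STA06 equation from the STA07 and STA08 equations removes the quadratic terms:
140.8 x + 176.6 y = -5868.53
146.8 x + 92.8 y = -3971.52
Solving the 2×2 system: x ≈ -12.2, y ≈ -23.5 km.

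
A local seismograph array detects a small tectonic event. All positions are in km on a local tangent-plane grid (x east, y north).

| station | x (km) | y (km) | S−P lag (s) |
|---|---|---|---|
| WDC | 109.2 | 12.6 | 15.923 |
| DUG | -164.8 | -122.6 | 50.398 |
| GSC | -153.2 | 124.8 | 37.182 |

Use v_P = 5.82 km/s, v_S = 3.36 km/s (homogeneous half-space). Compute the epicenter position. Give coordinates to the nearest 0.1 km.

Distance from S−P lag: d = Δt · v_P v_S / (v_P − v_S) = Δt · (5.82·3.36)/(5.82−3.36) ≈ 7.9493·Δt.
So d_WDC = 126.58, d_DUG = 400.63, d_GSC = 295.57 km.
Circle about each station: (x − 109.2)² + (y − 12.6)² = 126.58²; (x + 164.8)² + (y + 122.6)² = 400.63²; (x + 153.2)² + (y − 124.8)² = 295.57².
Subtracting the WDC equation from the DUG and GSC equations removes the quadratic terms:
-548.0 x − 270.4 y = -114375.50
-524.8 x + 224.4 y = -44377.25
Solving the 2×2 system: x ≈ 142.2, y ≈ 134.8 km.

(142.2, 134.8)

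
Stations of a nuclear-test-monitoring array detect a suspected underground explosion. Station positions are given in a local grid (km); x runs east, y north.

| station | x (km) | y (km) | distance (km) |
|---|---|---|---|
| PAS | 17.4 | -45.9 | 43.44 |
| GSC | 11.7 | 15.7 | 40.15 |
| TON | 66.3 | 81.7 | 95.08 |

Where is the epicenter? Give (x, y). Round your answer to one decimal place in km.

Circle about each station: (x − 17.4)² + (y + 45.9)² = 43.44²; (x − 11.7)² + (y − 15.7)² = 40.15²; (x − 66.3)² + (y − 81.7)² = 95.08².
Subtracting pairs of circle equations eliminates x²+y² and gives linear equations (the radical axes):
-11.4 x + 123.2 y = -1751.18
97.8 x + 255.2 y = 1507.84
Solving the 2×2 system: x ≈ 42.3, y ≈ -10.3 km.
Check against PAS (with the unrounded x, y): √((x − 17.4)²+(y + 45.9)²) = 43.44 ≈ 43.44 km. ✓

42.3 km east, -10.3 km north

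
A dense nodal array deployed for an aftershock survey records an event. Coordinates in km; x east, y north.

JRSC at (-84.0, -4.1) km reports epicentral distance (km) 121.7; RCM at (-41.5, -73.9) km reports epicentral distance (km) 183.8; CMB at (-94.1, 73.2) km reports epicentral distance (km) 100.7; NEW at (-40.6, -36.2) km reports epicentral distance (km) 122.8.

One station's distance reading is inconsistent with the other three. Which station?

Solve using three stations at a time. Using JRSC, CMB, NEW (subtract circle equations pairwise → linear system) gives (x, y) ≈ (6.7, 77.3).
Distances from that point to each station vs reported:
  JRSC: calculated 121.8 vs reported 121.7 → residual 0.1 km
  RCM: calculated 158.6 vs reported 183.8 → residual 25.2 km
  CMB: calculated 100.8 vs reported 100.7 → residual 0.1 km
  NEW: calculated 122.9 vs reported 122.8 → residual 0.1 km
JRSC, CMB, NEW are mutually consistent (residuals ≈ 0); RCM is off by 25.2 km.

RCM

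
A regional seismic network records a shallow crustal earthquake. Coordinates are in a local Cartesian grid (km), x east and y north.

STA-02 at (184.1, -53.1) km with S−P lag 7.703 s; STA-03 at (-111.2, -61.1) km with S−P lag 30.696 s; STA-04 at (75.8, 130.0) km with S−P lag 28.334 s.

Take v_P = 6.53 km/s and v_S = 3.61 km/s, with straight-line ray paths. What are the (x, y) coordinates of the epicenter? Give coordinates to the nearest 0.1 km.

Distance from S−P lag: d = Δt · v_P v_S / (v_P − v_S) = Δt · (6.53·3.61)/(6.53−3.61) ≈ 8.0730·Δt.
So d_STA-02 = 62.19, d_STA-03 = 247.81, d_STA-04 = 228.74 km.
Circle about each station: (x − 184.1)² + (y + 53.1)² = 62.19²; (x + 111.2)² + (y + 61.1)² = 247.81²; (x − 75.8)² + (y − 130.0)² = 228.74².
Subtracting the STA-02 equation from the STA-03 and STA-04 equations removes the quadratic terms:
-590.6 x − 16.0 y = -78155.97
-216.6 x + 366.2 y = -62521.17
Solving the 2×2 system: x ≈ 134.8, y ≈ -91.0 km.

(134.8, -91.0)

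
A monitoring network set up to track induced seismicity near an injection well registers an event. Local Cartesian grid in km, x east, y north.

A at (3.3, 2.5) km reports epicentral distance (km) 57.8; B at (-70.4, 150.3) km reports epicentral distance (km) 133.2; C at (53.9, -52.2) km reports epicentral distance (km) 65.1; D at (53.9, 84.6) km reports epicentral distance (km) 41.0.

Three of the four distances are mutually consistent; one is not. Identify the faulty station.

C

Solve using three stations at a time. Using A, B, D (subtract circle equations pairwise → linear system) gives (x, y) ≈ (24.1, 56.4).
Distances from that point to each station vs reported:
  A: calculated 57.8 vs reported 57.8 → residual 0.0 km
  B: calculated 133.2 vs reported 133.2 → residual 0.0 km
  C: calculated 112.6 vs reported 65.1 → residual 47.5 km
  D: calculated 41.0 vs reported 41.0 → residual 0.0 km
A, B, D are mutually consistent (residuals ≈ 0); C is off by 47.5 km.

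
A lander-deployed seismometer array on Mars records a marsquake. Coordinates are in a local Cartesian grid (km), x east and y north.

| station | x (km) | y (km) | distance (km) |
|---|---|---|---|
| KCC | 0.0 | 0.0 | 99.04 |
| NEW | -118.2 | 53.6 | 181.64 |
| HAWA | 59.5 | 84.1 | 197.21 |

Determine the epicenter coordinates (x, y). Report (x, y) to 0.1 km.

-17.4 km east, -97.5 km north

Circle about each station: x² + y² = 99.04²; (x + 118.2)² + (y − 53.6)² = 181.64²; (x − 59.5)² + (y − 84.1)² = 197.21².
Subtracting the KCC equation from the NEW and HAWA equations removes the quadratic terms:
-236.4 x + 107.2 y = -6339.97
119.0 x + 168.2 y = -18469.80
Solving the 2×2 system: x ≈ -17.4, y ≈ -97.5 km.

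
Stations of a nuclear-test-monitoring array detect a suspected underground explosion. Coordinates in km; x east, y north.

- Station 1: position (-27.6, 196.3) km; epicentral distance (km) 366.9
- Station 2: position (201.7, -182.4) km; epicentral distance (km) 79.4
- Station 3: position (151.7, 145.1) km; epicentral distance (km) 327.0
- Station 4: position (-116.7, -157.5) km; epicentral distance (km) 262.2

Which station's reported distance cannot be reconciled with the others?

Solve using three stations at a time. Using Station 1, Station 2, Station 4 (subtract circle equations pairwise → linear system) gives (x, y) ≈ (143.8, -128.1).
Distances from that point to each station vs reported:
  Station 1: calculated 366.9 vs reported 366.9 → residual 0.0 km
  Station 2: calculated 79.4 vs reported 79.4 → residual 0.0 km
  Station 3: calculated 273.3 vs reported 327.0 → residual 53.7 km
  Station 4: calculated 262.2 vs reported 262.2 → residual 0.0 km
Station 1, Station 2, Station 4 are mutually consistent (residuals ≈ 0); Station 3 is off by 53.7 km.

Station 3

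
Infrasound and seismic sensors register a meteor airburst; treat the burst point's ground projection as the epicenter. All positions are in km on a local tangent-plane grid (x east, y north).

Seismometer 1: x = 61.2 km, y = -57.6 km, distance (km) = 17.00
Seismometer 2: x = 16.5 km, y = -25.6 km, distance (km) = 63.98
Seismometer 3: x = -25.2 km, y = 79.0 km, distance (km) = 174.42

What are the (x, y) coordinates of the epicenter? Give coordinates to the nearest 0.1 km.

Circle about each station: (x − 61.2)² + (y + 57.6)² = 17.00²; (x − 16.5)² + (y + 25.6)² = 63.98²; (x + 25.2)² + (y − 79.0)² = 174.42².
Subtracting pairs of circle equations eliminates x²+y² and gives linear equations (the radical axes):
-89.4 x + 64.0 y = -9940.03
-172.8 x + 273.2 y = -30320.50
Solving the 2×2 system: x ≈ 58.0, y ≈ -74.3 km.

(58.0, -74.3)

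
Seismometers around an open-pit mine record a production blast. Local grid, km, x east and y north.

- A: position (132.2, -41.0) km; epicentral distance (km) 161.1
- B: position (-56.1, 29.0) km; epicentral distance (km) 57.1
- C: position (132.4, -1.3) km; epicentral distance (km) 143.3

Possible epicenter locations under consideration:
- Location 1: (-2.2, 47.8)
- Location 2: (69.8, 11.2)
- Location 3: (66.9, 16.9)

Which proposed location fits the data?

Location 1

For each candidate, compare |candidate − station| to the reported distance:
Location 1: residuals A 0.0, B 0.0, C 0.0 → max 0.0 km
Location 2: residuals A 79.7, B 70.1, C 79.5 → max 79.7 km
Location 3: residuals A 73.8, B 66.5, C 75.3 → max 75.3 km
Only Location 1 has all residuals ≈ 0.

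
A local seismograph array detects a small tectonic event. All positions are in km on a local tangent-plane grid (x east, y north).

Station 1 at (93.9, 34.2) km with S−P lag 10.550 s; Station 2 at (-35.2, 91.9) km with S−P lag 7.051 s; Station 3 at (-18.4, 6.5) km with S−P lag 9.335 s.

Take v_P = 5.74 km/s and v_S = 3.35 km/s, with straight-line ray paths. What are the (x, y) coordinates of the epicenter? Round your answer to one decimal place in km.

Distance from S−P lag: d = Δt · v_P v_S / (v_P − v_S) = Δt · (5.74·3.35)/(5.74−3.35) ≈ 8.0456·Δt.
So d_Station 1 = 84.88, d_Station 2 = 56.73, d_Station 3 = 75.11 km.
Circle about each station: (x − 93.9)² + (y − 34.2)² = 84.88²; (x + 35.2)² + (y − 91.9)² = 56.73²; (x + 18.4)² + (y − 6.5)² = 75.11².
Subtracting the Station 1 equation from the Station 2 and Station 3 equations removes the quadratic terms:
-258.2 x + 115.4 y = 3684.12
-224.6 x − 55.4 y = -8042.94
Solving the 2×2 system: x ≈ 18.0, y ≈ 72.2 km.
Check against Station 1 (with the unrounded x, y): √((x − 93.9)²+(y − 34.2)²) = 84.88 ≈ 84.88 km. ✓

(18.0, 72.2)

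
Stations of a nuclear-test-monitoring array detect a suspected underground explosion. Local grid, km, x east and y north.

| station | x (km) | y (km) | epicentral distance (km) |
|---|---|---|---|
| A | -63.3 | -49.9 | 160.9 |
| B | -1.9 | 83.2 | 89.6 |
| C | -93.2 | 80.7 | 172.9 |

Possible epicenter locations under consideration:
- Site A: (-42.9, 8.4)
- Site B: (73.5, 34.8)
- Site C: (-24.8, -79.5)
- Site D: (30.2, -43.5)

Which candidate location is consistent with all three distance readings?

For each candidate, compare |candidate − station| to the reported distance:
Site A: residuals A 99.1, B 4.3, C 84.8 → max 99.1 km
Site B: residuals A 0.0, B 0.0, C 0.0 → max 0.0 km
Site C: residuals A 112.3, B 74.7, C 1.3 → max 112.3 km
Site D: residuals A 67.2, B 41.1, C 2.2 → max 67.2 km
Only Site B has all residuals ≈ 0.

Site B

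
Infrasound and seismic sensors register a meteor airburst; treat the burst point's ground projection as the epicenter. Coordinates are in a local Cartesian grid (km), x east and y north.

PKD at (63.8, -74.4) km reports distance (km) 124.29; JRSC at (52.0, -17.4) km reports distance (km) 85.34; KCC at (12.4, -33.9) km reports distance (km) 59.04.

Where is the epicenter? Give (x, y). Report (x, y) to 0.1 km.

Circle about each station: (x − 63.8)² + (y + 74.4)² = 124.29²; (x − 52.0)² + (y + 17.4)² = 85.34²; (x − 12.4)² + (y + 33.9)² = 59.04².
Subtracting the PKD equation from the JRSC and KCC equations removes the quadratic terms:
-23.6 x + 114.0 y = 1566.05
-102.8 x + 81.0 y = 3659.45
Solving the 2×2 system: x ≈ -29.6, y ≈ 7.6 km.
Check against PKD (with the unrounded x, y): √((x − 63.8)²+(y + 74.4)²) = 124.30 ≈ 124.29 km. ✓

-29.6 km east, 7.6 km north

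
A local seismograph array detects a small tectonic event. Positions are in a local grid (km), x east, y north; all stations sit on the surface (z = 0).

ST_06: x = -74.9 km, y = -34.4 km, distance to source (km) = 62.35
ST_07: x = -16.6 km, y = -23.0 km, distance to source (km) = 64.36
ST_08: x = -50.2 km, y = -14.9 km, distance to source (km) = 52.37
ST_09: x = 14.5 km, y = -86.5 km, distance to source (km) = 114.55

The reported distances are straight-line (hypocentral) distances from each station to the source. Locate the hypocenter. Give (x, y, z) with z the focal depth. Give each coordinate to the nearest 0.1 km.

Each station gives a sphere (x−x_i)² + (y−y_i)² + z² = d_i² (stations at z=0).
Subtracting the ST_06 sphere from ST_07 and ST_08: z² cancels, leaving linear equations in x and y:
116.6 x + 22.8 y = -6243.50
49.4 x + 39.0 y = -2906.41
Solving: x ≈ -51.805, y ≈ -8.903 km (keep extra digits for the depth step; rounded: -51.8, -8.9).
Then from the ST_06 sphere: z² = 62.35² − (x + 74.9)² − (y + 34.4)² with x = -51.805, y = -8.903, so z ≈ 52.000 ≈ 52.0 km.
Check against ST_09 (with the unrounded solution): distance 114.55 ≈ 114.55 km. ✓

x ≈ -51.8 km, y ≈ -8.9 km, depth ≈ 52.0 km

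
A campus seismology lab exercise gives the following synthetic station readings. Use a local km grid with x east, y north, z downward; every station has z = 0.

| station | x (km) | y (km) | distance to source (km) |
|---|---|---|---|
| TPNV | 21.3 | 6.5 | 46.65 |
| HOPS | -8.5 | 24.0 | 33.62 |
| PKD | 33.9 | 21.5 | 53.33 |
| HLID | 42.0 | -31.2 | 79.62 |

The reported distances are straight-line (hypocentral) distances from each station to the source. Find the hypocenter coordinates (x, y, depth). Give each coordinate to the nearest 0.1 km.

Each station gives a sphere (x−x_i)² + (y−y_i)² + z² = d_i² (stations at z=0).
Subtracting the TPNV sphere from HOPS and PKD: z² cancels, leaving linear equations in x and y:
-59.6 x + 35.0 y = 1198.23
25.2 x + 30.0 y = 447.65
Solving: x ≈ -7.595, y ≈ 21.302 km (keep extra digits for the depth step; rounded: -7.6, 21.3).
Then from the TPNV sphere: z² = 46.65² − (x − 21.3)² − (y − 6.5)² with x = -7.595, y = 21.302, so z ≈ 33.499 ≈ 33.5 km.

(-7.6, 21.3, 33.5)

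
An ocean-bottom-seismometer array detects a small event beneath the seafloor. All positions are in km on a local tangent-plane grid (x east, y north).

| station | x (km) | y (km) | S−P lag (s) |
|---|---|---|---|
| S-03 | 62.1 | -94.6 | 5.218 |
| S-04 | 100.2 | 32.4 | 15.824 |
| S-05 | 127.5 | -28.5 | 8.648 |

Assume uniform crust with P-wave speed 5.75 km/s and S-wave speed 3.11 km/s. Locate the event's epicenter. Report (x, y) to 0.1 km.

91.1 km east, -74.4 km north

Distance from S−P lag: d = Δt · v_P v_S / (v_P − v_S) = Δt · (5.75·3.11)/(5.75−3.11) ≈ 6.7737·Δt.
So d_S-03 = 35.35, d_S-04 = 107.19, d_S-05 = 58.58 km.
Circle about each station: (x − 62.1)² + (y + 94.6)² = 35.35²; (x − 100.2)² + (y − 32.4)² = 107.19²; (x − 127.5)² + (y + 28.5)² = 58.58².
Subtracting the S-03 equation from the S-04 and S-05 equations removes the quadratic terms:
76.2 x + 254.0 y = -11955.84
130.8 x + 132.2 y = 2080.94
Solving the 2×2 system: x ≈ 91.1, y ≈ -74.4 km.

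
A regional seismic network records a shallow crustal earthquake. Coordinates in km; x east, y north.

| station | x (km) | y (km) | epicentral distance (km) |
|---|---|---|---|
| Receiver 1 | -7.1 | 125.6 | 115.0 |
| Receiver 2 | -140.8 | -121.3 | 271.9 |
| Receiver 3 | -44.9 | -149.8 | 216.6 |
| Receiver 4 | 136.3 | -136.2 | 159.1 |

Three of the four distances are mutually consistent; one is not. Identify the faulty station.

Solve using three stations at a time. Using Receiver 2, Receiver 3, Receiver 4 (subtract circle equations pairwise → linear system) gives (x, y) ≈ (93.3, 16.9).
Distances from that point to each station vs reported:
  Receiver 1: calculated 148.0 vs reported 115.0 → residual 33.0 km
  Receiver 2: calculated 271.9 vs reported 271.9 → residual 0.0 km
  Receiver 3: calculated 216.6 vs reported 216.6 → residual 0.0 km
  Receiver 4: calculated 159.0 vs reported 159.1 → residual 0.1 km
Receiver 2, Receiver 3, Receiver 4 are mutually consistent (residuals ≈ 0); Receiver 1 is off by 33.0 km.

Receiver 1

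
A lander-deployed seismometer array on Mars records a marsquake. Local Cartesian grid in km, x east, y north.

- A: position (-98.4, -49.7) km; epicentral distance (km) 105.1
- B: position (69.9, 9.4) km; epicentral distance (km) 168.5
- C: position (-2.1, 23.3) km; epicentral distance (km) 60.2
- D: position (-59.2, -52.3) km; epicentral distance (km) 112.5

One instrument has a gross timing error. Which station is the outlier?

C

Solve using three stations at a time. Using A, B, D (subtract circle equations pairwise → linear system) gives (x, y) ≈ (-92.3, 55.3).
Distances from that point to each station vs reported:
  A: calculated 105.2 vs reported 105.1 → residual 0.1 km
  B: calculated 168.6 vs reported 168.5 → residual 0.1 km
  C: calculated 95.7 vs reported 60.2 → residual 35.5 km
  D: calculated 112.6 vs reported 112.5 → residual 0.1 km
A, B, D are mutually consistent (residuals ≈ 0); C is off by 35.5 km.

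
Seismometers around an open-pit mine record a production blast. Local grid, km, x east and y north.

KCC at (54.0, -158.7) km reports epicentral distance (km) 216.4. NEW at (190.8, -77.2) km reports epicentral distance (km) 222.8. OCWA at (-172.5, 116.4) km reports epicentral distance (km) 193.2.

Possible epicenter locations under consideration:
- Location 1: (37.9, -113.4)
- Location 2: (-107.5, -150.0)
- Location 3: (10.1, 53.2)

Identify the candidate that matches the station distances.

Location 3

For each candidate, compare |candidate − station| to the reported distance:
Location 1: residuals KCC 168.3, NEW 65.7, OCWA 118.4 → max 168.3 km
Location 2: residuals KCC 54.7, NEW 84.3, OCWA 81.0 → max 84.3 km
Location 3: residuals KCC 0.0, NEW 0.0, OCWA 0.0 → max 0.0 km
Only Location 3 has all residuals ≈ 0.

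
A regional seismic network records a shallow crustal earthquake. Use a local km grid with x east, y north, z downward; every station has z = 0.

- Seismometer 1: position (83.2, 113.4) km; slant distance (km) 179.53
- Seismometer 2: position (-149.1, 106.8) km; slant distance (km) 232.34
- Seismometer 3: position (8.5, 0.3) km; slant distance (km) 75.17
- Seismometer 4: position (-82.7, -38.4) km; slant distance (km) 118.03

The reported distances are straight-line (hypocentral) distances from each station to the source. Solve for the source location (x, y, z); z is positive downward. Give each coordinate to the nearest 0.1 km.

x ≈ 18.2 km, y ≈ -42.4 km, depth ≈ 61.1 km

Each station gives a sphere (x−x_i)² + (y−y_i)² + z² = d_i² (stations at z=0).
Subtracting the Seismometer 1 sphere from Seismometer 2 and Seismometer 3: z² cancels, leaving linear equations in x and y:
-464.6 x − 13.2 y = -7895.60
-149.4 x − 226.2 y = 6871.03
Solving: x ≈ 18.199, y ≈ -42.396 km (keep extra digits for the depth step; rounded: 18.2, -42.4).
Then from the Seismometer 1 sphere: z² = 179.53² − (x − 83.2)² − (y − 113.4)² with x = 18.199, y = -42.396, so z ≈ 61.102 ≈ 61.1 km.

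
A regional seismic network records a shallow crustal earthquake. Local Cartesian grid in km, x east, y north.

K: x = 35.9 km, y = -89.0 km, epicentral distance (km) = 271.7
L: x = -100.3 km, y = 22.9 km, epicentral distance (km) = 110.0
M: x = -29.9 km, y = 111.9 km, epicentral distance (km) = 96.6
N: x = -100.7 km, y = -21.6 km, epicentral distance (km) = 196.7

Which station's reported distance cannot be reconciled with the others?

Solve using three stations at a time. Using K, L, M (subtract circle equations pairwise → linear system) gives (x, y) ≈ (-124.7, 130.1).
Distances from that point to each station vs reported:
  K: calculated 271.7 vs reported 271.7 → residual 0.0 km
  L: calculated 110.0 vs reported 110.0 → residual 0.0 km
  M: calculated 96.6 vs reported 96.6 → residual 0.0 km
  N: calculated 153.6 vs reported 196.7 → residual 43.1 km
K, L, M are mutually consistent (residuals ≈ 0); N is off by 43.1 km.

N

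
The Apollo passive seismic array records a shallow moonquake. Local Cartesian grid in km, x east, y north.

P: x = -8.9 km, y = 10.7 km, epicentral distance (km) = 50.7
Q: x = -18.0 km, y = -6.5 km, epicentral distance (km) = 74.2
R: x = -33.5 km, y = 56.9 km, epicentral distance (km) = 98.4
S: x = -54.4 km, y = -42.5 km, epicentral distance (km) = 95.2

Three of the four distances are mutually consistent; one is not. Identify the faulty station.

Solve using three stations at a time. Using P, R, S (subtract circle equations pairwise → linear system) gives (x, y) ≈ (36.0, -12.7).
Distances from that point to each station vs reported:
  P: calculated 50.6 vs reported 50.7 → residual 0.1 km
  Q: calculated 54.3 vs reported 74.2 → residual 19.9 km
  R: calculated 98.4 vs reported 98.4 → residual 0.0 km
  S: calculated 95.2 vs reported 95.2 → residual 0.0 km
P, R, S are mutually consistent (residuals ≈ 0); Q is off by 19.9 km.

Q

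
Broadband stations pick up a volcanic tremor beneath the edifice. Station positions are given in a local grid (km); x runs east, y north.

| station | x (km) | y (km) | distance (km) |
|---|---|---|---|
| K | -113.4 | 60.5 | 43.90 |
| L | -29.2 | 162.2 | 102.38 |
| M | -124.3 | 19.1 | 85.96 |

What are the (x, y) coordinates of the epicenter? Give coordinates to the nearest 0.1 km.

-113.7 km east, 104.4 km north

Circle about each station: (x + 113.4)² + (y − 60.5)² = 43.90²; (x + 29.2)² + (y − 162.2)² = 102.38²; (x + 124.3)² + (y − 19.1)² = 85.96².
Subtracting the K equation from the L and M equations removes the quadratic terms:
168.4 x + 203.4 y = 2087.22
-21.8 x − 82.8 y = -6166.42
Solving the 2×2 system: x ≈ -113.7, y ≈ 104.4 km.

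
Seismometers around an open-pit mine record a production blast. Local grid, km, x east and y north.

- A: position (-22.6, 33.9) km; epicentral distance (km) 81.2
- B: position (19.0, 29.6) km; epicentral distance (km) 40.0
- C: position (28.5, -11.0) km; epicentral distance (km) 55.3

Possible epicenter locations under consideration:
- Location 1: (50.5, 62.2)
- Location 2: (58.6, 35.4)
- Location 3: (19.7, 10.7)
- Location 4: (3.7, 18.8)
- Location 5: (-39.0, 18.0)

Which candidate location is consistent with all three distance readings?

Location 2

For each candidate, compare |candidate − station| to the reported distance:
Location 1: residuals A 2.8, B 5.3, C 21.1 → max 21.1 km
Location 2: residuals A 0.0, B 0.0, C 0.0 → max 0.0 km
Location 3: residuals A 33.0, B 21.1, C 31.9 → max 33.0 km
Location 4: residuals A 50.9, B 21.3, C 16.5 → max 50.9 km
Location 5: residuals A 58.4, B 19.1, C 18.2 → max 58.4 km
Only Location 2 has all residuals ≈ 0.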